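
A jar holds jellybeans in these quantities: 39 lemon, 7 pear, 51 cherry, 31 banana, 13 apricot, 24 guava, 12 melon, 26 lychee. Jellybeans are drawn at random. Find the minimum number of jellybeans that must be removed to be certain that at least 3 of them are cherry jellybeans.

In the worst case for collecting cherry jellybeans, every non-cherry jellybean comes out first.
There are 39 + 7 + 31 + 13 + 24 + 12 + 26 = 152 non-cherry jellybeans altogether.
After those, each further jellybean must be cherry, so 152 + 3 = 155 draws guarantee 3 cherry jellybeans.

155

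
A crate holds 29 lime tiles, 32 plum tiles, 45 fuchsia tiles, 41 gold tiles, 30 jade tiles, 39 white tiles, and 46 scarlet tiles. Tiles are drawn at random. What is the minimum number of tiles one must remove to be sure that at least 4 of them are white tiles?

In the worst case for collecting white tiles, every non-white tile comes out first.
There are 29 + 32 + 45 + 41 + 30 + 46 = 223 non-white tiles altogether.
After those, each further tile must be white, so 223 + 4 = 227 draws guarantee 4 white tiles.

227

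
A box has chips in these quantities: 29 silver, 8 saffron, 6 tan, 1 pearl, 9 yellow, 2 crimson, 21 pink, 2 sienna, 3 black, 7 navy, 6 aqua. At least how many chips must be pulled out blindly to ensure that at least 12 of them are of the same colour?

67

By the pigeonhole principle, put each drawn chip into a box by colour. The largest draw with every box below 12 takes min(count, 11) from each colour; colours with fewer than 11 contribute all they have.
Σ min(cᵢ, 11) = 11 + 8 + 6 + 1 + 9 + 2 + 11 + 2 + 3 + 7 + 6 = 66.
Draw number 66 + 1 = 67 must push one box to 12.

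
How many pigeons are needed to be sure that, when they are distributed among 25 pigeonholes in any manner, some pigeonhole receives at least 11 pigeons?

With 250 pigeons one could put exactly 10 in each of the 25 pigeonholes, and no pigeonhole would reach 11.
Pigeonhole: one more pigeon must land in a pigeonhole that already has 10, giving it 11.
So 25 × 10 + 1 = 251 pigeons are required.

251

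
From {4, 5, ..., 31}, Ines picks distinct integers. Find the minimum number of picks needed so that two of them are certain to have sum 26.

20

Group the elements by complementary pair {x, 26−x}: {4,22}, {5,21}, {6,20}, …, giving 9 two-element pairs; the single value 13 (it cannot pair with itself since the integers are distinct); and 9 integers whose partner 26−x falls outside [4,31].
Treating each of those 19 groups as a pigeonhole, one can pick one integer per group — 19 integers — with no two summing to 26.
The 20th integer lands in an occupied pair, forcing a sum of 26.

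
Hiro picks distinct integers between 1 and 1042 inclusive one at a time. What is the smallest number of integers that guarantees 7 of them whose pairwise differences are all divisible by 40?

Integers whose pairwise differences are multiples of 40 are exactly those sharing a remainder mod 40. The 40 residue classes mod 40 are the pigeonholes.
With 240 integers one could put 6 in each residue class and have no class reach 7.
The 241st integer pushes some class to 7, so 40·6 + 1 = 241.

241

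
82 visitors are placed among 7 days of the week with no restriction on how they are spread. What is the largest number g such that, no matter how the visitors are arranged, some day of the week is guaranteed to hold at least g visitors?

By pigeonhole, the 7 days of the week are the holes and the 82 visitors are the pigeons.
If every day of the week held at most 11 visitors, the total would be at most 7 × 11 = 77, which is less than 82.
So some day of the week holds at least ⌈82/7⌉ = 12 visitors.

12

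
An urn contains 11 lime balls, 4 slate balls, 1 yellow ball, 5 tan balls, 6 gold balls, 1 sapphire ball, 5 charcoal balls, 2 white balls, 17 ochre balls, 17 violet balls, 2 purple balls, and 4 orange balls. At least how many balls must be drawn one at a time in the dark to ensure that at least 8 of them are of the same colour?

The 12 colours are the holes; the balls drawn are the pigeons.
To avoid 8 of any one colour, the worst case takes at most 7 of each colour, or every ball of a colour that has fewer than 7.
That gives 7 + 4 + 1 + 5 + 6 + 1 + 5 + 2 + 7 + 7 + 2 + 4 = 51 balls with no colour reaching 8.
The next ball forces some colour to 8, so 51 + 1 = 52.

52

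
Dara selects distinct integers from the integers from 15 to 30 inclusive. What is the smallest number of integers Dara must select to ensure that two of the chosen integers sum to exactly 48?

Group the elements by complementary pair {x, 48−x}: {18,30}, {19,29}, {20,28}, …, giving 6 two-element pairs; the single value 24 (it cannot pair with itself since the integers are distinct); and 3 integers whose partner 48−x falls outside [15,30].
Treating each of those 10 groups as a pigeonhole, one can pick one integer per group — 10 integers — with no two summing to 48.
The 11th integer lands in an occupied pair, forcing a sum of 48.

11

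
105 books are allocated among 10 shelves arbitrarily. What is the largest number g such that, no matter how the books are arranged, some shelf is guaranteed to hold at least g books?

By the pigeonhole principle, the 10 shelves are the holes and the 105 books are the pigeons.
If every shelf held at most 10 books, the total would be at most 10 × 10 = 100, which is less than 105.
So some shelf holds at least ⌈105/10⌉ = 11 books.

11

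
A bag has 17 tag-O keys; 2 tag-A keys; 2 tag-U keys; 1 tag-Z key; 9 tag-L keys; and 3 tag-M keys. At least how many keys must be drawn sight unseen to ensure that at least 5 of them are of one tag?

17

An adversary could hand out at most 4 keys per tag (4 tags run out sooner): 4 + 2 + 2 + 1 + 4 + 3 = 16 keys and still no tag has 5.
By the pigeonhole principle, one more key lands in a tag already at 4, so 17 draws are enough and 16 are not.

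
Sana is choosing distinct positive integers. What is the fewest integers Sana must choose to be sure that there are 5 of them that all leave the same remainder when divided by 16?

65

The 16 residue classes mod 16 are the pigeonholes.
With 64 integers one could put 4 in each residue class and have no class reach 5.
The 65th integer pushes some class to 5, so 16·4 + 1 = 65.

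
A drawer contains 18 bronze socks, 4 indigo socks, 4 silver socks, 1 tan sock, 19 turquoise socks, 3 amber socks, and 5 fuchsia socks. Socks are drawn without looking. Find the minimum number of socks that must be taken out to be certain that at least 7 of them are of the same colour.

30

The 7 colours are the holes; the socks drawn are the pigeons.
To avoid 7 of any one colour, the worst case takes at most 6 of each colour, or every sock of a colour that has fewer than 6.
That gives 6 + 4 + 4 + 1 + 6 + 3 + 5 = 29 socks with no colour reaching 7.
The next sock forces some colour to 7, so 29 + 1 = 30.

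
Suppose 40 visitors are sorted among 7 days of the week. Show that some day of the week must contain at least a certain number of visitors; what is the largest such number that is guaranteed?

6

By the pigeonhole principle, the 7 days of the week are the holes and the 40 visitors are the pigeons.
If every day of the week held at most 5 visitors, the total would be at most 7 × 5 = 35, which is less than 40.
So some day of the week holds at least ⌈40/7⌉ = 6 visitors.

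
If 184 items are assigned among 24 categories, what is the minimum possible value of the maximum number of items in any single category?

The 24 categories are the holes and the 184 items are the pigeons.
If every category held at most 7 items, the total would be at most 24 × 7 = 168, which is less than 184.
So some category holds at least ⌈184/24⌉ = 8 items.

8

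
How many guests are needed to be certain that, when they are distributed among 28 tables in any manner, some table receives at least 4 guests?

85

With 84 guests one could put exactly 3 in each of the 28 tables, and no table would reach 4.
One more guest must land in a table that already has 3, giving it 4.
So 28 × 3 + 1 = 85 guests are required.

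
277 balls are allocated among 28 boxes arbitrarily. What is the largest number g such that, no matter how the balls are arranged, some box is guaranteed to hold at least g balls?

10

By pigeonhole, the 28 boxes are the holes and the 277 balls are the pigeons.
If every box held at most 9 balls, the total would be at most 28 × 9 = 252, which is less than 277.
So some box holds at least ⌈277/28⌉ = 10 balls.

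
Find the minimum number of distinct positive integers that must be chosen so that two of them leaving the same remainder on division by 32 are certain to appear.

Pigeonhole: the 32 residue classes mod 32 are the pigeonholes.
With 32 integers one could put 1 in each residue class and have no class reach 2.
The 33rd integer pushes some class to 2, so 32·1 + 1 = 33.

33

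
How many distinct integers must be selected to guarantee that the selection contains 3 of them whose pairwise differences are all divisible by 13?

27

Integers whose pairwise differences are multiples of 13 are exactly those sharing a remainder mod 13. The 13 residue classes mod 13 are the pigeonholes.
With 26 integers one could put 2 in each residue class and have no class reach 3.
The 27th integer pushes some class to 3, so 13·2 + 1 = 27.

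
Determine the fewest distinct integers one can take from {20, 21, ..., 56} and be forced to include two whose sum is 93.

28

Group the elements by complementary pair {x, 93−x}: {37,56}, {38,55}, {39,54}, …, giving 10 two-element pairs and 17 integers whose partner 93−x falls outside [20,56].
Treating each of those 27 groups as a pigeonhole, one can pick one integer per group — 27 integers — with no two summing to 93.
The 28th integer lands in an occupied pair, forcing a sum of 93.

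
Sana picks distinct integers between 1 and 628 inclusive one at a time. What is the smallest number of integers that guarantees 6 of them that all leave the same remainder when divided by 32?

By the pigeonhole principle, the 32 residue classes mod 32 are the pigeonholes.
With 160 integers one could put 5 in each residue class and have no class reach 6.
The 161st integer pushes some class to 6, so 32·5 + 1 = 161.

161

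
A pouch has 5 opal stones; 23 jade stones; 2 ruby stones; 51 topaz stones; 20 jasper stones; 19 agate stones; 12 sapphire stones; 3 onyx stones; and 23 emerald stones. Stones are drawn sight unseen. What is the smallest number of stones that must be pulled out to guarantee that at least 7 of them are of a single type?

By the pigeonhole principle, the 9 types are the holes; the stones drawn are the pigeons.
To avoid 7 of any one type, the worst case takes at most 6 of each type, or every stone of a type that has fewer than 6.
That gives 5 + 6 + 2 + 6 + 6 + 6 + 6 + 3 + 6 = 46 stones with no type reaching 7.
The next stone forces some type to 7, so 46 + 1 = 47.

47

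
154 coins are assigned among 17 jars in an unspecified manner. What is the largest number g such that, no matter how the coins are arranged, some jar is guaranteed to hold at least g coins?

10

The 17 jars are the holes and the 154 coins are the pigeons.
If every jar held at most 9 coins, the total would be at most 17 × 9 = 153, which is less than 154.
So some jar holds at least ⌈154/17⌉ = 10 coins.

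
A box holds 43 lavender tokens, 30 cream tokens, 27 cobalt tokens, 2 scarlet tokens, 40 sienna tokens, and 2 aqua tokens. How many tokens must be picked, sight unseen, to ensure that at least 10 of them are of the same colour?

41

An adversary could hand out at most 9 tokens per colour (scarlet, aqua run out sooner): 9 + 9 + 9 + 2 + 9 + 2 = 40 tokens and still no colour has 10.
Pigeonhole: one more token lands in a colour already at 9, so 41 draws are enough and 40 are not.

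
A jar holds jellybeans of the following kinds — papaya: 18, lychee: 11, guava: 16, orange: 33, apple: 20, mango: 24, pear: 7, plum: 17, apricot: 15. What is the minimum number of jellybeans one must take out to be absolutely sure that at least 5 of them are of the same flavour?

Put each drawn jellybean into a box by flavour. The largest draw with every box below 5 takes min(count, 4) from each flavour.
Σ min(cᵢ, 4) = 4 + 4 + 4 + 4 + 4 + 4 + 4 + 4 + 4 = 36.
Draw number 36 + 1 = 37 must push one box to 5.

37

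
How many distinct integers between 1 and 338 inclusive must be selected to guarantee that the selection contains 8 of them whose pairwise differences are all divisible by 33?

232

Integers whose pairwise differences are multiples of 33 are exactly those sharing a remainder mod 33. By pigeonhole, the 33 residue classes mod 33 are the pigeonholes.
With 231 integers one could put 7 in each residue class and have no class reach 8.
The 232nd integer pushes some class to 8, so 33·7 + 1 = 232.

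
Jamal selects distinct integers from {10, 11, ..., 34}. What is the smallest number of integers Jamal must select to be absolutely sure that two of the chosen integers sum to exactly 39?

16

Group the elements by complementary pair {x, 39−x}: {10,29}, {11,28}, {12,27}, …, giving 10 two-element pairs and 5 integers whose partner 39−x falls outside [10,34].
Treating each of those 15 groups as a pigeonhole, one can pick one integer per group — 15 integers — with no two summing to 39.
The 16th integer lands in an occupied pair, forcing a sum of 39.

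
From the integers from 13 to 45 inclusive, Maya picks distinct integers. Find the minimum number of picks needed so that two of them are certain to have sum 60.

19

A set avoiding the sum 60 can contain at most one of each pair {x, 60−x}, plus the 3 elements whose complement lies outside the range or equal to its own complement.
The integers 13, …, 30 (18 of them) are such a set: any two sum to at least 13+14 = 27 and at most 29+30 = 59 < 60.
Pigeonhole: any 19th integer completes one of the 15 pairs, so 19 choices force a sum of 60.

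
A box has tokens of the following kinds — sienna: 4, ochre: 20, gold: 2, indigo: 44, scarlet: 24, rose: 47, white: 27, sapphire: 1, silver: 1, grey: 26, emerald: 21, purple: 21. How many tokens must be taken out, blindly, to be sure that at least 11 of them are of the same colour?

The 12 colours are the holes; the tokens drawn are the pigeons.
To avoid 11 of any one colour, the worst case takes at most 10 of each colour, or every token of a colour that has fewer than 10.
That gives 4 + 10 + 2 + 10 + 10 + 10 + 10 + 1 + 1 + 10 + 10 + 10 = 88 tokens with no colour reaching 11.
The next token forces some colour to 11, so 88 + 1 = 89.

89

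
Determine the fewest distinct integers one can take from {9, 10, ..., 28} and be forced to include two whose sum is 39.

Group the elements by complementary pair {x, 39−x}: {11,28}, {12,27}, {13,26}, …, giving 9 two-element pairs and 2 integers whose partner 39−x falls outside [9,28].
Treating each of those 11 groups as a pigeonhole, one can pick one integer per group — 11 integers — with no two summing to 39.
The 12th integer lands in an occupied pair, forcing a sum of 39.

12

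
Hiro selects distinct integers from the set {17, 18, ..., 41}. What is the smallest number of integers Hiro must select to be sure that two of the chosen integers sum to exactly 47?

19

Two chosen integers sum to 47 exactly when both halves of some pair {x, 47−x} with 17 ≤ x ≤ 47−x ≤ 30 are chosen — 7 such pairs.
The remaining 11 elements (those with no distinct partner in range) can never complete a 47-sum, so the worst case takes all of them and one from each pair: 11 + 7 = 18.
By the pigeonhole principle, the 19th integer has to be the second member of some pair, so 18 + 1 = 19.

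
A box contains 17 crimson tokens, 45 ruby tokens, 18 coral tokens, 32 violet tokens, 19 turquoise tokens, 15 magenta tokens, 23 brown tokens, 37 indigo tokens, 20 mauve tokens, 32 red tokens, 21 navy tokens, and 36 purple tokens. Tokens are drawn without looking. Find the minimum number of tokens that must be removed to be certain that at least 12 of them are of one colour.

133

Put each drawn token into a box by colour. The largest draw with every box below 12 takes min(count, 11) from each colour.
Σ min(cᵢ, 11) = 11 + 11 + 11 + 11 + 11 + 11 + 11 + 11 + 11 + 11 + 11 + 11 = 132.
Draw number 132 + 1 = 133 must push one box to 12.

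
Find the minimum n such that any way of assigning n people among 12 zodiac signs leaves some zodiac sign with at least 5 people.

With 48 people one could put exactly 4 in each of the 12 zodiac signs, and no zodiac sign would reach 5.
By the pigeonhole principle, one more person must land in a zodiac sign that already has 4, giving it 5.
So 12 × 4 + 1 = 49 people are required.

49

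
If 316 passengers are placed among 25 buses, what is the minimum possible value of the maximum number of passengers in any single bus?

13

Pigeonhole: the 25 buses are the holes and the 316 passengers are the pigeons.
If every bus held at most 12 passengers, the total would be at most 25 × 12 = 300, which is less than 316.
So some bus holds at least ⌈316/25⌉ = 13 passengers.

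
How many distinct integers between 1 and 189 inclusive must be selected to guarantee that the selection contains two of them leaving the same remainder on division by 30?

31

By the pigeonhole principle, the 30 residue classes mod 30 are the pigeonholes.
With 30 integers one could put 1 in each residue class and have no class reach 2.
The 31st integer pushes some class to 2, so 30·1 + 1 = 31.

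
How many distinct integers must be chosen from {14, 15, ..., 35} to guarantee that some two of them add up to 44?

15

Group the elements by complementary pair {x, 44−x}: {14,30}, {15,29}, {16,28}, …, giving 8 two-element pairs, the single value 22 (it cannot pair with itself since the integers are distinct), and 5 integers whose partner 44−x falls outside [14,35].
By pigeonhole, treating each of those 14 groups as a pigeonhole, one can pick one integer per group — 14 integers — with no two summing to 44.
The 15th integer lands in an occupied pair, forcing a sum of 44.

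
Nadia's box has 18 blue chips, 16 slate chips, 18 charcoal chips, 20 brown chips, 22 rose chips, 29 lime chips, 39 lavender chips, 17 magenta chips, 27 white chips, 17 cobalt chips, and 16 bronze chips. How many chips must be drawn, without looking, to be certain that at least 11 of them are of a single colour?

111

An adversary could hand out at most 10 chips per colour: 10 + 10 + 10 + 10 + 10 + 10 + 10 + 10 + 10 + 10 + 10 = 110 chips and still no colour has 11.
Pigeonhole: one more chip lands in a colour already at 10, so 111 draws are enough and 110 are not.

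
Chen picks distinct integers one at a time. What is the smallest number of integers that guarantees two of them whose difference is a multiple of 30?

31

Integers whose pairwise differences are multiples of 30 are exactly those sharing a remainder mod 30. By pigeonhole, the 30 residue classes mod 30 are the pigeonholes.
With 30 integers one could put 1 in each residue class and have no class reach 2.
The 31st integer pushes some class to 2, so 30·1 + 1 = 31.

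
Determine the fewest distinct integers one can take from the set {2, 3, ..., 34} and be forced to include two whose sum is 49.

A set avoiding the sum 49 can contain at most one of each pair {x, 49−x}, plus the 13 elements whose complement lies outside the range.
The integers 2, …, 24 (23 of them) are such a set: any two sum to at least 2+3 = 5 and at most 23+24 = 47 < 49.
Any 24th integer completes one of the 10 pairs, so 24 choices force a sum of 49.

24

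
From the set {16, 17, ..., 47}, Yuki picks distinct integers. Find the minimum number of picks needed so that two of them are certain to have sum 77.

24

A set avoiding the sum 77 can contain at most one of each pair {x, 77−x}, plus the 14 elements whose complement lies outside the range.
The integers 16, …, 38 (23 of them) are such a set: any two sum to at least 16+17 = 33 and at most 37+38 = 75 < 77.
By the pigeonhole principle, any 24th integer completes one of the 9 pairs, so 24 choices force a sum of 77.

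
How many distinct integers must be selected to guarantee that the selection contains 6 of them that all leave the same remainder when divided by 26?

The 26 residue classes mod 26 are the pigeonholes.
With 130 integers one could put 5 in each residue class and have no class reach 6.
The 131st integer pushes some class to 6, so 26·5 + 1 = 131.

131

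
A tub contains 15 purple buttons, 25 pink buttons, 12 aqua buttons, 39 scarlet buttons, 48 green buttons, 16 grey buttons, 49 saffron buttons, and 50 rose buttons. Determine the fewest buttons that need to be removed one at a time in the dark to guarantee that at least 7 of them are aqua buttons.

249

In the worst case for collecting aqua buttons, every non-aqua button comes out first.
There are 15 + 25 + 39 + 48 + 16 + 49 + 50 = 242 non-aqua buttons altogether.
After those, each further button must be aqua, so 242 + 7 = 249 draws guarantee 7 aqua buttons.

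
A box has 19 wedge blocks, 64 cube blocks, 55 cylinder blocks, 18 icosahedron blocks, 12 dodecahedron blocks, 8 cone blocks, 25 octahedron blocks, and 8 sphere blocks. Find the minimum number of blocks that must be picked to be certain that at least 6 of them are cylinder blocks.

160

In the worst case for collecting cylinder blocks, every non-cylinder block comes out first.
There are 19 + 64 + 18 + 12 + 8 + 25 + 8 = 154 non-cylinder blocks altogether.
After those, each further block must be cylinder, so 154 + 6 = 160 draws guarantee 6 cylinder blocks.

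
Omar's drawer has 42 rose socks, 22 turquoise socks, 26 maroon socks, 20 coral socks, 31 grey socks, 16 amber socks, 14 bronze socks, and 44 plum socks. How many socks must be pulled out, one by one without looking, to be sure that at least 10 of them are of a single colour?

73

The 8 colours are the holes; the socks drawn are the pigeons.
To avoid 10 of any one colour, the worst case takes at most 9 of each colour.
That gives 9 + 9 + 9 + 9 + 9 + 9 + 9 + 9 = 72 socks with no colour reaching 10.
The next sock forces some colour to 10, so 72 + 1 = 73.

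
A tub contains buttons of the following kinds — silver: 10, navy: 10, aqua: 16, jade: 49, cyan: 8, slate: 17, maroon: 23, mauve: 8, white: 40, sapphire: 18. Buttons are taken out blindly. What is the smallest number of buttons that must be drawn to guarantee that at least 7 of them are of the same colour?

By the pigeonhole principle, the 10 colours are the holes; the buttons drawn are the pigeons.
To avoid 7 of any one colour, the worst case takes at most 6 of each colour.
That gives 6 + 6 + 6 + 6 + 6 + 6 + 6 + 6 + 6 + 6 = 60 buttons with no colour reaching 7.
The next button forces some colour to 7, so 60 + 1 = 61.

61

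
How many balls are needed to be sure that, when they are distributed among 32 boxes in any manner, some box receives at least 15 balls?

449

With 448 balls one could put exactly 14 in each of the 32 boxes, and no box would reach 15.
By the pigeonhole principle, one more ball must land in a box that already has 14, giving it 15.
So 32 × 14 + 1 = 449 balls are required.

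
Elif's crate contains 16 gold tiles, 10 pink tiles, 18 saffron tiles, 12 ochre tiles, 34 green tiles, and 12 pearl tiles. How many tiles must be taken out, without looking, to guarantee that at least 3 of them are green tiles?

In the worst case for collecting green tiles, every non-green tile comes out first.
There are 16 + 10 + 18 + 12 + 12 = 68 non-green tiles altogether.
After those, each further tile must be green, so 68 + 3 = 71 draws guarantee 3 green tiles.

71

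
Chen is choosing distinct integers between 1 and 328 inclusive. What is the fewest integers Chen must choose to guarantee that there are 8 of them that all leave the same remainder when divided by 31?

218

The 31 residue classes mod 31 are the pigeonholes.
With 217 integers one could put 7 in each residue class and have no class reach 8.
The 218th integer pushes some class to 8, so 31·7 + 1 = 218.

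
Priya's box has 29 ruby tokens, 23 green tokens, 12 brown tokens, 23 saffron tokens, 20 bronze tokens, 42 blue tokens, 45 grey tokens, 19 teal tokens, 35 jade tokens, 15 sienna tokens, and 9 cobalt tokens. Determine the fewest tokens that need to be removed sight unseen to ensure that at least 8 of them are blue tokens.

238

In the worst case for collecting blue tokens, every non-blue token comes out first.
There are 29 + 23 + 12 + 23 + 20 + 45 + 19 + 35 + 15 + 9 = 230 non-blue tokens altogether.
After those, each further token must be blue, so 230 + 8 = 238 draws guarantee 8 blue tokens.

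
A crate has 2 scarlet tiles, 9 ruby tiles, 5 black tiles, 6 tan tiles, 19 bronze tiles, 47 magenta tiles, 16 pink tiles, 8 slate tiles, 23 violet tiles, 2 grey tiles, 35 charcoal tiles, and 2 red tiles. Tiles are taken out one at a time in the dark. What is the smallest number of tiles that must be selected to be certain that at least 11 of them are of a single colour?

85

Pigeonhole: the 12 colours are the holes; the tiles drawn are the pigeons.
To avoid 11 of any one colour, the worst case takes at most 10 of each colour, or every tile of a colour that has fewer than 10.
That gives 2 + 9 + 5 + 6 + 10 + 10 + 10 + 8 + 10 + 2 + 10 + 2 = 84 tiles with no colour reaching 11.
The next tile forces some colour to 11, so 84 + 1 = 85.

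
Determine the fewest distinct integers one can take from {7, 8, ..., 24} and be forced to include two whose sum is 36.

Two chosen integers sum to 36 exactly when both halves of some pair {x, 36−x} with 12 ≤ x ≤ 36−x ≤ 24 are chosen — 6 such pairs.
The remaining 6 elements (those with no distinct partner in range) can never complete a 36-sum, so the worst case takes all of them and one from each pair: 6 + 6 = 12.
The 13th integer has to be the second member of some pair, so 12 + 1 = 13.

13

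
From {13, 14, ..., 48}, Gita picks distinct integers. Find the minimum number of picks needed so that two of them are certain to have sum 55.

22

A set avoiding the sum 55 can contain at most one of each pair {x, 55−x}, plus the 6 elements whose complement lies outside the range.
The integers 28, …, 48 (21 of them) are such a set: any two sum to at least 28+29 = 57 > 55.
Any 22nd integer completes one of the 15 pairs, so 22 choices force a sum of 55.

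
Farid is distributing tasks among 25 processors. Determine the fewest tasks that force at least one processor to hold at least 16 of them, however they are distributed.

376

With 375 tasks one could put exactly 15 in each of the 25 processors, and no processor would reach 16.
One more task must land in a processor that already has 15, giving it 16.
So 25 × 15 + 1 = 376 tasks are required.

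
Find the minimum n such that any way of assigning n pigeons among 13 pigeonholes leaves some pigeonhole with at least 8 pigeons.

92

With 91 pigeons one could put exactly 7 in each of the 13 pigeonholes, and no pigeonhole would reach 8.
One more pigeon must land in a pigeonhole that already has 7, giving it 8.
So 13 × 7 + 1 = 92 pigeons are required.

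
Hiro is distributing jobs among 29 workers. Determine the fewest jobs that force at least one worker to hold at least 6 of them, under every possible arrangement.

With 145 jobs one could put exactly 5 in each of the 29 workers, and no worker would reach 6.
One more job must land in a worker that already has 5, giving it 6.
So 29 × 5 + 1 = 146 jobs are required.

146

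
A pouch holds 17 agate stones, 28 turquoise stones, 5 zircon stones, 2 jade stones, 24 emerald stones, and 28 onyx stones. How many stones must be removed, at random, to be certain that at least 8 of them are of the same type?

36

The 6 types are the holes; the stones drawn are the pigeons.
To avoid 8 of any one type, the worst case takes at most 7 of each type, or every stone of a type that has fewer than 7.
That gives 7 + 7 + 5 + 2 + 7 + 7 = 35 stones with no type reaching 8.
The next stone forces some type to 8, so 35 + 1 = 36.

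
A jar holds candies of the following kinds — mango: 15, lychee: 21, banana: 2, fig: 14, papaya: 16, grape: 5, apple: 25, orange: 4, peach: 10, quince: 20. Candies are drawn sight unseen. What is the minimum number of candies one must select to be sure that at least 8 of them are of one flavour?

An adversary could hand out at most 7 candies per flavour (banana, grape, orange run out sooner): 7 + 7 + 2 + 7 + 7 + 5 + 7 + 4 + 7 + 7 = 60 candies and still no flavour has 8.
One more candy lands in a flavour already at 7, so 61 draws are enough and 60 are not.

61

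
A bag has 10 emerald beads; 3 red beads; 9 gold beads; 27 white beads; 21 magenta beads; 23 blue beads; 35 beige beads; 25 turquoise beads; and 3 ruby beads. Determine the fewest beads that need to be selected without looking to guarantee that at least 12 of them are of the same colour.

81

Pigeonhole: the 9 colours are the holes; the beads drawn are the pigeons.
To avoid 12 of any one colour, the worst case takes at most 11 of each colour, or every bead of a colour that has fewer than 11.
That gives 10 + 3 + 9 + 11 + 11 + 11 + 11 + 11 + 3 = 80 beads with no colour reaching 12.
The next bead forces some colour to 12, so 80 + 1 = 81.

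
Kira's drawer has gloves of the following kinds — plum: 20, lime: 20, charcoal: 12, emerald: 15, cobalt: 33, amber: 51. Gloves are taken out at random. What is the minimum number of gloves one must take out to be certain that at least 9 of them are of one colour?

49

An adversary could hand out at most 8 gloves per colour: 8 + 8 + 8 + 8 + 8 + 8 = 48 gloves and still no colour has 9.
One more glove lands in a colour already at 8, so 49 draws are enough and 48 are not.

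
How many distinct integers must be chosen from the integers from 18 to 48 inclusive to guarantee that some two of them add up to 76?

22

Two chosen integers sum to 76 exactly when both halves of some pair {x, 76−x} with 28 ≤ x ≤ 76−x ≤ 48 are chosen — 10 such pairs.
The remaining 11 elements (those with no distinct partner in range) can never complete a 76-sum, so the worst case takes all of them and one from each pair: 11 + 10 = 21.
The 22nd integer has to be the second member of some pair, so 21 + 1 = 22.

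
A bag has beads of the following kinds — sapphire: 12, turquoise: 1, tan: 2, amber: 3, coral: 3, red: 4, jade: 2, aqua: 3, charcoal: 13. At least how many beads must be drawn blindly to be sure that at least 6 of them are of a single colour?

By the pigeonhole principle, put each drawn bead into a box by colour. The largest draw with every box below 6 takes min(count, 5) from each colour; colours with fewer than 5 contribute all they have.
Σ min(cᵢ, 5) = 5 + 1 + 2 + 3 + 3 + 4 + 2 + 3 + 5 = 28.
Draw number 28 + 1 = 29 must push one box to 6.

29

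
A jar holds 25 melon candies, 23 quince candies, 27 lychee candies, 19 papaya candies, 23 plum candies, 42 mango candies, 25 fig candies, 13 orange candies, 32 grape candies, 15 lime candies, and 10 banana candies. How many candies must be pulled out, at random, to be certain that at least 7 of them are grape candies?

229

In the worst case for collecting grape candies, every non-grape candy comes out first.
There are 25 + 23 + 27 + 19 + 23 + 42 + 25 + 13 + 15 + 10 = 222 non-grape candies altogether.
After those, each further candy must be grape, so 222 + 7 = 229 draws guarantee 7 grape candies.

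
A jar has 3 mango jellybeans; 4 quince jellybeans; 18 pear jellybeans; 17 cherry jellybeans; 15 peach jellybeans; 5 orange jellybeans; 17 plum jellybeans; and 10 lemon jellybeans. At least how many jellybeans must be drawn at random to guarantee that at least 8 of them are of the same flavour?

48

Put each drawn jellybean into a box by flavour. The largest draw with every box below 8 takes min(count, 7) from each flavour; flavours with fewer than 7 contribute all they have.
Σ min(cᵢ, 7) = 3 + 4 + 7 + 7 + 7 + 5 + 7 + 7 = 47.
Draw number 47 + 1 = 48 must push one box to 8.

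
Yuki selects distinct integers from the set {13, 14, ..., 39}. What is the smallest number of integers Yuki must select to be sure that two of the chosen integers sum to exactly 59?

Two chosen integers sum to 59 exactly when both halves of some pair {x, 59−x} with 20 ≤ x ≤ 59−x ≤ 39 are chosen — 10 such pairs.
The remaining 7 elements (those with no distinct partner in range) can never complete a 59-sum, so the worst case takes all of them and one from each pair: 7 + 10 = 17.
The 18th integer has to be the second member of some pair, so 17 + 1 = 18.

18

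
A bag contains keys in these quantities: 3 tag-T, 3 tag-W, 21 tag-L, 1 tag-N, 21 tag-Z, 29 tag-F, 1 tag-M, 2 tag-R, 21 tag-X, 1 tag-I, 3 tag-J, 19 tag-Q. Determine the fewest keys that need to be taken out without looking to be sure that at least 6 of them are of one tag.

An adversary could hand out at most 5 keys per tag (7 tags run out sooner): 3 + 3 + 5 + 1 + 5 + 5 + 1 + 2 + 5 + 1 + 3 + 5 = 39 keys and still no tag has 6.
By the pigeonhole principle, one more key lands in a tag already at 5, so 40 draws are enough and 39 are not.

40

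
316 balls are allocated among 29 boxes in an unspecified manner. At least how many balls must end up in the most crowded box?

11

The 29 boxes are the holes and the 316 balls are the pigeons.
If every box held at most 10 balls, the total would be at most 29 × 10 = 290, which is less than 316.
So some box holds at least ⌈316/29⌉ = 11 balls.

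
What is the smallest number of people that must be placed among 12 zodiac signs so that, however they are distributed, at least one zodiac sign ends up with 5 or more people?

49

With 48 people one could put exactly 4 in each of the 12 zodiac signs, and no zodiac sign would reach 5.
By the pigeonhole principle, one more person must land in a zodiac sign that already has 4, giving it 5.
So 12 × 4 + 1 = 49 people are required.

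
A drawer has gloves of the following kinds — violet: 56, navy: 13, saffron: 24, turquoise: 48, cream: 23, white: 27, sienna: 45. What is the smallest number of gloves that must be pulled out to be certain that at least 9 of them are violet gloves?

189

In the worst case for collecting violet gloves, every non-violet glove comes out first.
There are 13 + 24 + 48 + 23 + 27 + 45 = 180 non-violet gloves altogether.
After those, each further glove must be violet, so 180 + 9 = 189 draws guarantee 9 violet gloves.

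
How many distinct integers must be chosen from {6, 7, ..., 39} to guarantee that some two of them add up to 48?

20

Group the elements by complementary pair {x, 48−x}: {9,39}, {10,38}, {11,37}, …, giving 15 two-element pairs, the single value 24 (it cannot pair with itself since the integers are distinct), and 3 integers whose partner 48−x falls outside [6,39].
Pigeonhole: treating each of those 19 groups as a pigeonhole, one can pick one integer per group — 19 integers — with no two summing to 48.
The 20th integer lands in an occupied pair, forcing a sum of 48.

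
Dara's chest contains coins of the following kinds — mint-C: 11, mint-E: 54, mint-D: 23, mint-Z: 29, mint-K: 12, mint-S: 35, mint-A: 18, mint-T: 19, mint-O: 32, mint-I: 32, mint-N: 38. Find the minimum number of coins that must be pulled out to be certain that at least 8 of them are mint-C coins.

300

In the worst case for collecting mint-C coins, every non-mint-C coin comes out first.
There are 54 + 23 + 29 + 12 + 35 + 18 + 19 + 32 + 32 + 38 = 292 non-mint-C coins altogether.
After those, each further coin must be mint-C, so 292 + 8 = 300 draws guarantee 8 mint-C coins.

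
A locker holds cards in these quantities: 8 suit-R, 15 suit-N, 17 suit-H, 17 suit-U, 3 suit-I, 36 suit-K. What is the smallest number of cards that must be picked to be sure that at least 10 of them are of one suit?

48

By the pigeonhole principle, the 6 suits are the holes; the cards drawn are the pigeons.
To avoid 10 of any one suit, the worst case takes at most 9 of each suit, or every card of a suit that has fewer than 9.
That gives 8 + 9 + 9 + 9 + 3 + 9 = 47 cards with no suit reaching 10.
The next card forces some suit to 10, so 47 + 1 = 48.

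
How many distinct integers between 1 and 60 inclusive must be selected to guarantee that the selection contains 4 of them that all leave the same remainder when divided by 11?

Pigeonhole: the 11 residue classes mod 11 are the pigeonholes.
With 33 integers one could put 3 in each residue class and have no class reach 4.
The 34th integer pushes some class to 4, so 11·3 + 1 = 34.

34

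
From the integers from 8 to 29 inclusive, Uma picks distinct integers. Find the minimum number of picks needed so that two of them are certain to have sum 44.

16

Two chosen integers sum to 44 exactly when both halves of some pair {x, 44−x} with 15 ≤ x ≤ 44−x ≤ 29 are chosen — 7 such pairs.
The remaining 8 elements (those with no distinct partner in range) can never complete a 44-sum, so the worst case takes all of them and one from each pair: 8 + 7 = 15.
The 16th integer has to be the second member of some pair, so 15 + 1 = 16.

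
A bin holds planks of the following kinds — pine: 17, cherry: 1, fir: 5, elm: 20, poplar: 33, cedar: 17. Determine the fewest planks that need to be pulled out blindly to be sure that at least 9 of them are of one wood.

39

By pigeonhole, put each drawn plank into a box by wood. The largest draw with every box below 9 takes min(count, 8) from each wood; woods with fewer than 8 contribute all they have.
Σ min(cᵢ, 8) = 8 + 1 + 5 + 8 + 8 + 8 = 38.
Draw number 38 + 1 = 39 must push one box to 9.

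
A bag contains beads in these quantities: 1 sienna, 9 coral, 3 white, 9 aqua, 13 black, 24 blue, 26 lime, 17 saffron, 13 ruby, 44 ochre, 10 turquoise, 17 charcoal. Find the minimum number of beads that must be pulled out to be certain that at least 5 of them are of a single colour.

By pigeonhole, the 12 colours are the holes; the beads drawn are the pigeons.
To avoid 5 of any one colour, the worst case takes at most 4 of each colour, or every bead of a colour that has fewer than 4.
That gives 1 + 4 + 3 + 4 + 4 + 4 + 4 + 4 + 4 + 4 + 4 + 4 = 44 beads with no colour reaching 5.
The next bead forces some colour to 5, so 44 + 1 = 45.

45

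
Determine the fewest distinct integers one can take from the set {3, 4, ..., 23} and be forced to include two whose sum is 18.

Group the elements by complementary pair {x, 18−x}: {3,15}, {4,14}, {5,13}, …, giving 6 two-element pairs, the single value 9 (it cannot pair with itself since the integers are distinct), and 8 integers whose partner 18−x falls outside [3,23].
By the pigeonhole principle, treating each of those 15 groups as a pigeonhole, one can pick one integer per group — 15 integers — with no two summing to 18.
The 16th integer lands in an occupied pair, forcing a sum of 18.

16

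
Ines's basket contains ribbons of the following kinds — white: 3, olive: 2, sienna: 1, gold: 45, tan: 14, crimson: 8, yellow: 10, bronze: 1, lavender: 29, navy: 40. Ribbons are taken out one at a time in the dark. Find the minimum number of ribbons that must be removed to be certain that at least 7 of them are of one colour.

44

By the pigeonhole principle, the 10 colours are the holes; the ribbons drawn are the pigeons.
To avoid 7 of any one colour, the worst case takes at most 6 of each colour, or every ribbon of a colour that has fewer than 6.
That gives 3 + 2 + 1 + 6 + 6 + 6 + 6 + 1 + 6 + 6 = 43 ribbons with no colour reaching 7.
The next ribbon forces some colour to 7, so 43 + 1 = 44.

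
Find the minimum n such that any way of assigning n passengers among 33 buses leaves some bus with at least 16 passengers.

With 495 passengers one could put exactly 15 in each of the 33 buses, and no bus would reach 16.
Pigeonhole: one more passenger must land in a bus that already has 15, giving it 16.
So 33 × 15 + 1 = 496 passengers are required.

496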